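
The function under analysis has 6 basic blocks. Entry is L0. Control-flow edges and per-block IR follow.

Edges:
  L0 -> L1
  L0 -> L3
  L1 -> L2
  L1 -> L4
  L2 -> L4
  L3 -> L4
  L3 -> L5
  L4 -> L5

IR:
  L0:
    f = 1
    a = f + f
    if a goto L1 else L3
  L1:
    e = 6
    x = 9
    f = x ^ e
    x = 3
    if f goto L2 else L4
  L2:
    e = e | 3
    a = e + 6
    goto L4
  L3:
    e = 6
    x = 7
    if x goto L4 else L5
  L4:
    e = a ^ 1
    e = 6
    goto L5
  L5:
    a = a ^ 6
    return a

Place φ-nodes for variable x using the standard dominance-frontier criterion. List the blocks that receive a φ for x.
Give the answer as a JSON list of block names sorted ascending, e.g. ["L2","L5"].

idom tree: L1←L0 L2←L1 L3←L0 L4←L0 L5←L0
Dom at joins:
  L4: preds {L1,L2,L3}: {L0,L1} ∩ {L0,L1,L2} ∩ {L0,L3} = {L0}; idom=L0
  L5: preds {L3,L4}: {L0,L3} ∩ {L0,L4} = {L0}; idom=L0

DF walk-up:
  join L4 pred L1: L1 stop@L0
  join L4 pred L2: L2→L1 stop@L0
  join L4 pred L3: L3 stop@L0
  join L5 pred L3: L3 stop@L0
  join L5 pred L4: L4 stop@L0
  L0: DF=∅
  L1: DF={L4}
  L2: DF={L4}
  L3: DF={L4,L5}
  L4: DF={L5}
  L5: DF=∅

φ for x: defs {L1,L3}
  DF⁺ = {L4,L5}

Answer: ["L4", "L5"]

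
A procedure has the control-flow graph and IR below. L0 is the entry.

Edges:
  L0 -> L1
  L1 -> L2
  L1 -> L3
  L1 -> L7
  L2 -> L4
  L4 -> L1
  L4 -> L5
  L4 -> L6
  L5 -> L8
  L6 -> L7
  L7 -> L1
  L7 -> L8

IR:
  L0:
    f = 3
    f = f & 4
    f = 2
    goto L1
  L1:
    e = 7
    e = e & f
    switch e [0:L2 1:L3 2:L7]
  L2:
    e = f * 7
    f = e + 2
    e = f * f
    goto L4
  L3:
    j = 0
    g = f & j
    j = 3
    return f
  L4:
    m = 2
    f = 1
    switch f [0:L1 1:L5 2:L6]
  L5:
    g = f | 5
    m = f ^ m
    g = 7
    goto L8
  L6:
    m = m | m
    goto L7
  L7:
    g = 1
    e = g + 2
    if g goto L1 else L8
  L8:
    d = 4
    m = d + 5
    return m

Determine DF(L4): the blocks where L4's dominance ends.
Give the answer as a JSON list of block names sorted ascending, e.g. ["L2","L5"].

Answer: ["L1", "L7", "L8"]

Derivation:
idom tree: L1←L0 L2←L1 L3←L1 L4←L2 L5←L4 L6←L4 L7←L1 L8←L1
Join-block Dom:
  L1: preds {L0,L4,L7}: {L0} ∩ {L0,L1,L2,L4} ∩ {L0,L1,L7} = {L0}; idom=L0
  L7: preds {L1,L6}: {L0,L1} ∩ {L0,L1,L2,L4,L6} = {L0,L1}; idom=L1
  L8: preds {L5,L7}: {L0,L1,L2,L4,L5} ∩ {L0,L1,L7} = {L0,L1}; idom=L1

DF derivation:
  join L1 pred L0: · stop@L0
  join L1 pred L4: L4→L2→L1 stop@L0
  join L1 pred L7: L7→L1 stop@L0
  join L7 pred L1: · stop@L1
  join L7 pred L6: L6→L4→L2 stop@L1
  join L8 pred L5: L5→L4→L2 stop@L1
  join L8 pred L7: L7 stop@L1
  L0: DF=∅
  L1: DF={L1}
  L2: DF={L1,L7,L8}
  L3: DF=∅
  L4: DF={L1,L7,L8}
  L5: DF={L8}
  L6: DF={L7}
  L7: DF={L1,L8}
  L8: DF=∅

DF(L4) = ["L1", "L7", "L8"]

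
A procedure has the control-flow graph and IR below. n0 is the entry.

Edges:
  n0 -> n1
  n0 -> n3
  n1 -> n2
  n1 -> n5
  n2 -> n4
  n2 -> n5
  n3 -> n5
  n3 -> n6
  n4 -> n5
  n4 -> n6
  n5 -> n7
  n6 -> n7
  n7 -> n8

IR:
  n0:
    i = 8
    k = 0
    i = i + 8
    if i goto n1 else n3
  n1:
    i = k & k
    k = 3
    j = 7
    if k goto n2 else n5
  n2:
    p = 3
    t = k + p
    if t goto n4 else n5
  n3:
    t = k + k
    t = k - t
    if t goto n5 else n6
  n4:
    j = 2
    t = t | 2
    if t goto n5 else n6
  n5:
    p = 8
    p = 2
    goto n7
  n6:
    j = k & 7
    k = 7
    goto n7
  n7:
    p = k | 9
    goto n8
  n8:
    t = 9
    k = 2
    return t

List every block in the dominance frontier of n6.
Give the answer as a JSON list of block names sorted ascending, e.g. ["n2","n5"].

idom tree: n1←n0 n2←n1 n3←n0 n4←n2 n5←n0 n6←n0 n7←n0 n8←n7
Join-block Dom:
  n5: preds {n1,n2,n3,n4}: {n0,n1} ∩ {n0,n1,n2} ∩ {n0,n3} ∩ {n0,n1,n2,n4} = {n0}; idom=n0
  n6: preds {n3,n4}: {n0,n3} ∩ {n0,n1,n2,n4} = {n0}; idom=n0
  n7: preds {n5,n6}: {n0,n5} ∩ {n0,n6} = {n0}; idom=n0

DF walk-up:
  join n5 pred n1: n1 stop@n0
  join n5 pred n2: n2→n1 stop@n0
  join n5 pred n3: n3 stop@n0
  join n5 pred n4: n4→n2→n1 stop@n0
  join n6 pred n3: n3 stop@n0
  join n6 pred n4: n4→n2→n1 stop@n0
  join n7 pred n5: n5 stop@n0
  join n7 pred n6: n6 stop@n0
  n0 → ∅
  n1 → {n5,n6}
  n2 → {n5,n6}
  n3 → {n5,n6}
  n4 → {n5,n6}
  n5 → {n7}
  n6 → {n7}
  n7 → ∅
  n8 → ∅

DF(n6) = ["n7"]

Answer: ["n7"]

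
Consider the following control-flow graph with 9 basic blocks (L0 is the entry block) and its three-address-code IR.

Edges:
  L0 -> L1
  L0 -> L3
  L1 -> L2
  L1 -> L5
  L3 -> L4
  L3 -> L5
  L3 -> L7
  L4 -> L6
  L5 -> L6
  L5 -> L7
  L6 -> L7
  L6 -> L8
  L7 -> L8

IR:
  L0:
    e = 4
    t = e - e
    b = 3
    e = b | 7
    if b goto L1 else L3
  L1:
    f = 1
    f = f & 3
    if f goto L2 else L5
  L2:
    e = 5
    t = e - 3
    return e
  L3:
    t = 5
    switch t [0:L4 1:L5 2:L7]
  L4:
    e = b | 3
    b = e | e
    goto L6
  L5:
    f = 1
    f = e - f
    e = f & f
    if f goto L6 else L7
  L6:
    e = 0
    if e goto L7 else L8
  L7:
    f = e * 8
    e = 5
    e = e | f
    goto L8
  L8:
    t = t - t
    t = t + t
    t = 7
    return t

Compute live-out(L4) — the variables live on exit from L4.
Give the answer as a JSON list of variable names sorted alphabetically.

Answer: ["t"]

Derivation:
Per-block:
  L0: {b,e,t} / ∅
  L1: {f} / ∅
  L2: {e,t} / ∅
  L3: {t} / ∅
  L4: {b,e} / {b}
  L5: {e,f} / {e}
  L6: {e} / ∅
  L7: {e,f} / {e}
  L8: {t} / {t}

Backward fixpoint:
  L0 li=∅ lo={b,e,t}
  L1 li={e,t} lo={e,t}
  L2 li=∅ lo=∅
  L3 li={b,e} lo={b,e,t}
  L4 li={b,t} lo={t}
  L5 li={e,t} lo={e,t}
  L6 li={t} lo={e,t}
  L7 li={e,t} lo={t}
  L8 li={t} lo=∅

live-out(L4) = ["t"]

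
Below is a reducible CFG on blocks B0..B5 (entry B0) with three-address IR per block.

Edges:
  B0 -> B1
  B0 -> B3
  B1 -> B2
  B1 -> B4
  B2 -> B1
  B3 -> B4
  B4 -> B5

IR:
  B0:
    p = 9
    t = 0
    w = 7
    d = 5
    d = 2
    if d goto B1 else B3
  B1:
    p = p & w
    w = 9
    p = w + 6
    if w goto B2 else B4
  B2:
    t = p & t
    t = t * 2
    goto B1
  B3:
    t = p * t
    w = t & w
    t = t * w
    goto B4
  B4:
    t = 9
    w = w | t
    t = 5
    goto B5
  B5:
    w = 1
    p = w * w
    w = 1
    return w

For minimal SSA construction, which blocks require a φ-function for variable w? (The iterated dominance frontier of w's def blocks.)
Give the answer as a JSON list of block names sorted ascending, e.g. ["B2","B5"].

idom tree: B1←B0 B2←B1 B3←B0 B4←B0 B5←B4
Join-block Dom:
  B1: preds {B0,B2}: {B0} ∩ {B0,B1,B2} = {B0}; idom=B0
  B4: preds {B1,B3}: {B0,B1} ∩ {B0,B3} = {B0}; idom=B0

Frontier:
  B1←B0: walk · to B0
  B1←B2: walk B2→B1 to B0
  B4←B1: walk B1 to B0
  B4←B3: walk B3 to B0
  B0 → ∅
  B1 → {B1,B4}
  B2 → {B1}
  B3 → {B4}
  B4 → ∅
  B5 → ∅

φ for w: defs {B0,B1,B3,B4,B5}
  DF⁺ = {B1,B4}

Answer: ["B1", "B4"]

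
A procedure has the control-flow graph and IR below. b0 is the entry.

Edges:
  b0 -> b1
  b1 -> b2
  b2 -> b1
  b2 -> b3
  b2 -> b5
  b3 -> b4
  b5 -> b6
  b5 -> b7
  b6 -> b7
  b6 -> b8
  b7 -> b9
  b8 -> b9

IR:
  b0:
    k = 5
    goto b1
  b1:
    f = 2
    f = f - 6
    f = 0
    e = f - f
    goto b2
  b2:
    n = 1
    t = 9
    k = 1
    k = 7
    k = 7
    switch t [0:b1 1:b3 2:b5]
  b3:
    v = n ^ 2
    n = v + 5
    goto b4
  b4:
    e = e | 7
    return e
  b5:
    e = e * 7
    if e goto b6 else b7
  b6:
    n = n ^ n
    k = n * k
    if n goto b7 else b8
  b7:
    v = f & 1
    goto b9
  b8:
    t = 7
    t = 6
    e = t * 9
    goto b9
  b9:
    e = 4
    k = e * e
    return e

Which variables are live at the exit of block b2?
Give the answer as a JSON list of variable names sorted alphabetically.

Answer: ["e", "f", "k", "n"]

Analysis:
def/use:
  b0 def {k} use ∅
  b1 def {e,f} use ∅
  b2 def {k,n,t} use ∅
  b3 def {n,v} use {n}
  b4 def {e} use {e}
  b5 def {e} use {e}
  b6 def {k,n} use {k,n}
  b7 def {v} use {f}
  b8 def {e,t} use ∅
  b9 def {e,k} use ∅

Live sets:
  live b0: ∅→∅
  live b1: ∅→{e,f}
  live b2: {e,f}→{e,f,k,n}
  live b3: {e,n}→{e}
  live b4: {e}→∅
  live b5: {e,f,k,n}→{f,k,n}
  live b6: {f,k,n}→{f}
  live b7: {f}→∅
  live b8: ∅→∅
  live b9: ∅→∅

live-out(b2) = ["e", "f", "k", "n"]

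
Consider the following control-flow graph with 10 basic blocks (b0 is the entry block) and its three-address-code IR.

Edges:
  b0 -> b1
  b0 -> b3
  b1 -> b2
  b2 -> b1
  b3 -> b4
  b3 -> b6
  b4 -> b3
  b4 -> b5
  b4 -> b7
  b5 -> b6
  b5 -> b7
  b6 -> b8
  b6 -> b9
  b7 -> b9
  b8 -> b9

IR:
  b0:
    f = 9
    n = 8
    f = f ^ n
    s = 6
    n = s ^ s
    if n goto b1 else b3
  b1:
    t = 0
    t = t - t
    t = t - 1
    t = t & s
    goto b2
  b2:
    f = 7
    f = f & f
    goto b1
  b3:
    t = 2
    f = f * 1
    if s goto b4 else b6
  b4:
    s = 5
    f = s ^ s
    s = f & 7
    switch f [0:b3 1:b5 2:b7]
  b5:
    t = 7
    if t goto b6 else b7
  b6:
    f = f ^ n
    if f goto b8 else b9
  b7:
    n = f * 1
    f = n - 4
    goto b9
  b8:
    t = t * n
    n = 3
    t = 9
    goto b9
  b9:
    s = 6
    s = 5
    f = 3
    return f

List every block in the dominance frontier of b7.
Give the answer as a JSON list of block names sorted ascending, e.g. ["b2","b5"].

idom tree: b1←b0 b2←b1 b3←b0 b4←b3 b5←b4 b6←b3 b7←b4 b8←b6 b9←b3
Join-block Dom:
  b1: preds {b0,b2}: {b0} ∩ {b0,b1,b2} = {b0}; idom=b0
  b3: preds {b0,b4}: {b0} ∩ {b0,b3,b4} = {b0}; idom=b0
  b6: preds {b3,b5}: {b0,b3} ∩ {b0,b3,b4,b5} = {b0,b3}; idom=b3
  b7: preds {b4,b5}: {b0,b3,b4} ∩ {b0,b3,b4,b5} = {b0,b3,b4}; idom=b4
  b9: preds {b6,b7,b8}: {b0,b3,b6} ∩ {b0,b3,b4,b7} ∩ {b0,b3,b6,b8} = {b0,b3}; idom=b3

Frontier:
  b1←b0: walk · to b0
  b1←b2: walk b2→b1 to b0
  b3←b0: walk · to b0
  b3←b4: walk b4→b3 to b0
  b6←b3: walk · to b3
  b6←b5: walk b5→b4 to b3
  b7←b4: walk · to b4
  b7←b5: walk b5 to b4
  b9←b6: walk b6 to b3
  b9←b7: walk b7→b4 to b3
  b9←b8: walk b8→b6 to b3
  b0: DF=∅
  b1: DF={b1}
  b2: DF={b1}
  b3: DF={b3}
  b4: DF={b3,b6,b9}
  b5: DF={b6,b7}
  b6: DF={b9}
  b7: DF={b9}
  b8: DF={b9}
  b9: DF=∅

DF(b7) = ["b9"]

Answer: ["b9"]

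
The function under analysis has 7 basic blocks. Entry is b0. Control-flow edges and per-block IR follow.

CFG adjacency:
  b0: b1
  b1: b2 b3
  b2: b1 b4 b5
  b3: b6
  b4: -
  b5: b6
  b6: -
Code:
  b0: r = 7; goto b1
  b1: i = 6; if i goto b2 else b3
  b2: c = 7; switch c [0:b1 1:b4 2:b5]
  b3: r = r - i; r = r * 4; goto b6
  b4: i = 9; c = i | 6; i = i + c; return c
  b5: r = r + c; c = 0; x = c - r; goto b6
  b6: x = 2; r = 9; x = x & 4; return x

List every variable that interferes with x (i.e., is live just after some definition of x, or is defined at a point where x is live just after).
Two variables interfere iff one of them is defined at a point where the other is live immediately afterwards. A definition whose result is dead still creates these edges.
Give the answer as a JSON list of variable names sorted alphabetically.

Block summaries:
  b0 def {r} use ∅
  b1 def {i} use ∅
  b2 def {c} use ∅
  b3 def {r} use {i,r}
  b4 def {c,i} use ∅
  b5 def {c,r,x} use {c,r}
  b6 def {r,x} use ∅

Liveness:
  b0 li=∅ lo={r}
  b1 li={r} lo={i,r}
  b2 li={r} lo={c,r}
  b3 li={i,r} lo=∅
  b4 li=∅ lo=∅
  b5 li={c,r} lo=∅
  b6 li=∅ lo=∅

Interference:
  c: {i,r}
  i: {c,r}
  r: {c,i,x}
  x: {r}

N(x) = ["r"]

Answer: ["r"]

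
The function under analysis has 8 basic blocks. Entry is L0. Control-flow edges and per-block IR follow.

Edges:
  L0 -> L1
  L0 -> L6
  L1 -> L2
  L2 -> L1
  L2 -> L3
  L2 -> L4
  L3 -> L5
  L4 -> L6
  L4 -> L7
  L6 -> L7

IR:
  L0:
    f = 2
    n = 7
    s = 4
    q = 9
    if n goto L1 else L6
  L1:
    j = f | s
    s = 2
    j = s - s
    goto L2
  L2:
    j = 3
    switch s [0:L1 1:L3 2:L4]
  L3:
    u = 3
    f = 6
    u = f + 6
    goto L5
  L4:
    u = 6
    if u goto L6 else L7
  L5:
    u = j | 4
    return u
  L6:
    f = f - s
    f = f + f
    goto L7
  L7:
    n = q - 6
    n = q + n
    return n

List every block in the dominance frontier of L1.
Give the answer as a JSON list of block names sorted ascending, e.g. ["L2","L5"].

Answer: ["L1", "L6", "L7"]

Analysis:
idom tree: L1←L0 L2←L1 L3←L2 L4←L2 L5←L3 L6←L0 L7←L0
Dom∩ at merges:
  L1: preds {L0,L2}: {L0} ∩ {L0,L1,L2} = {L0}; idom=L0
  L6: preds {L0,L4}: {L0} ∩ {L0,L1,L2,L4} = {L0}; idom=L0
  L7: preds {L4,L6}: {L0,L1,L2,L4} ∩ {L0,L6} = {L0}; idom=L0

DF walk-up:
  join L1 pred L0: · stop@L0
  join L1 pred L2: L2→L1 stop@L0
  join L6 pred L0: · stop@L0
  join L6 pred L4: L4→L2→L1 stop@L0
  join L7 pred L4: L4→L2→L1 stop@L0
  join L7 pred L6: L6 stop@L0
  DF(L0)=∅
  DF(L1)={L1,L6,L7}
  DF(L2)={L1,L6,L7}
  DF(L3)=∅
  DF(L4)={L6,L7}
  DF(L5)=∅
  DF(L6)={L7}
  DF(L7)=∅

DF(L1) = ["L1", "L6", "L7"]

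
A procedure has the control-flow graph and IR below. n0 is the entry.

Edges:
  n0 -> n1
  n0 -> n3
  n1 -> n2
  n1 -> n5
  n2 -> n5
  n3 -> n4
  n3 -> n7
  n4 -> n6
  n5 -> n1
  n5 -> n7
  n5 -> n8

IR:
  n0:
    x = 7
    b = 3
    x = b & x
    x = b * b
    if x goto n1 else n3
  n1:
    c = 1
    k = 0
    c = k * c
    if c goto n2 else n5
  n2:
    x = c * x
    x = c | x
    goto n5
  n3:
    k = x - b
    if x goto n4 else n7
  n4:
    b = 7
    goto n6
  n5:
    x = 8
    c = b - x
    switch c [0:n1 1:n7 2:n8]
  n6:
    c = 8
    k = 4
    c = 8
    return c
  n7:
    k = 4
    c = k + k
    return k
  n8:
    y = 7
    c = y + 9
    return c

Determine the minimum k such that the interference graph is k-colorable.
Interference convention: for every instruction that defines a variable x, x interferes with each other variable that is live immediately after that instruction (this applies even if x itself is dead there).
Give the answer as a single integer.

Answer: 4

Analysis:
def/use:
  n0: {b,x} / ∅
  n1: {c,k} / ∅
  n2: {x} / {c,x}
  n3: {k} / {b,x}
  n4: {b} / ∅
  n5: {c,x} / {b}
  n6: {c,k} / ∅
  n7: {c,k} / ∅
  n8: {c,y} / ∅

Backward fixpoint:
  live n0: ∅→{b,x}
  live n1: {b,x}→{b,c,x}
  live n2: {b,c,x}→{b}
  live n3: {b,x}→∅
  live n4: ∅→∅
  live n5: {b}→{b,x}
  live n6: ∅→∅
  live n7: ∅→∅
  live n8: ∅→∅

Conflict graph:
  b: {c,k,x}
  c: {b,k,x}
  k: {b,c,x}
  x: {b,c,k}
  y: ∅

Chromatic number:
  clique {b,c,k,x} ⇒ need ≥ 4
  4-colouring: R0={b,y}  R1={c}  R2={k}  R3={x}
  χ = 4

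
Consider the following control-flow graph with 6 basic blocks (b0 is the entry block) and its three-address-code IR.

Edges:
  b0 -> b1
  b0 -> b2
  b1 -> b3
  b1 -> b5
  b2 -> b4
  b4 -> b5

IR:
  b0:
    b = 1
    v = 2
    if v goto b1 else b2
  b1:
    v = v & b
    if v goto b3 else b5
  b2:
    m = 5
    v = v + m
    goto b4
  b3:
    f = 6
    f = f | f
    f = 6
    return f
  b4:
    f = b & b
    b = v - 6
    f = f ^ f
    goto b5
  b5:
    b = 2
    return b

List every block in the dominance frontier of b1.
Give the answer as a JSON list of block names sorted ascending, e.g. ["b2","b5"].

Answer: ["b5"]

Analysis:
idom tree: b1←b0 b2←b0 b3←b1 b4←b2 b5←b0
Dom at joins:
  b5: preds {b1,b4}: {b0,b1} ∩ {b0,b2,b4} = {b0}; idom=b0

DF derivation:
  join b5 pred b1: b1 stop@b0
  join b5 pred b4: b4→b2 stop@b0
  b0: DF=∅
  b1: DF={b5}
  b2: DF={b5}
  b3: DF=∅
  b4: DF={b5}
  b5: DF=∅

DF(b1) = ["b5"]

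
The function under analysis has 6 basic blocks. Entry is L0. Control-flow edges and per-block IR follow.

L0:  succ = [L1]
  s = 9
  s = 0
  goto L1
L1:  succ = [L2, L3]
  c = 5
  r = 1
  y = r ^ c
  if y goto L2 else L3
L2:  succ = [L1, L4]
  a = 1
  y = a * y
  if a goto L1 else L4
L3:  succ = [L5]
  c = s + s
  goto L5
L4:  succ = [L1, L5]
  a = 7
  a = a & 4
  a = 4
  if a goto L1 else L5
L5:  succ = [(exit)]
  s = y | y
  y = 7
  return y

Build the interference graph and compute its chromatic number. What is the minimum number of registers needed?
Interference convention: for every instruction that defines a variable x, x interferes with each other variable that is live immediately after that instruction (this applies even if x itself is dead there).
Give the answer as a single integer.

Per-block:
  L0 def {s} use ∅
  L1 def {c,r,y} use ∅
  L2 def {a,y} use {y}
  L3 def {c} use {s}
  L4 def {a} use ∅
  L5 def {s,y} use {y}

Backward fixpoint:
  L0 li=∅ lo={s}
  L1 li={s} lo={s,y}
  L2 li={s,y} lo={s,y}
  L3 li={s,y} lo={y}
  L4 li={s,y} lo={s,y}
  L5 li={y} lo=∅

Interfere edges:
  a↔{s,y}
  c↔{r,s,y}
  r↔{c,s}
  s↔{a,c,r,y}
  y↔{a,c,s}

Registers:
  lower bound: {a,s,y} mutually conflict ⇒ χ ≥ 3
  assign a→R1 c→R1 r→R2 s→R0 y→R2 — no edge inside a register ⇒ χ ≤ 3
  χ = 3

Answer: 3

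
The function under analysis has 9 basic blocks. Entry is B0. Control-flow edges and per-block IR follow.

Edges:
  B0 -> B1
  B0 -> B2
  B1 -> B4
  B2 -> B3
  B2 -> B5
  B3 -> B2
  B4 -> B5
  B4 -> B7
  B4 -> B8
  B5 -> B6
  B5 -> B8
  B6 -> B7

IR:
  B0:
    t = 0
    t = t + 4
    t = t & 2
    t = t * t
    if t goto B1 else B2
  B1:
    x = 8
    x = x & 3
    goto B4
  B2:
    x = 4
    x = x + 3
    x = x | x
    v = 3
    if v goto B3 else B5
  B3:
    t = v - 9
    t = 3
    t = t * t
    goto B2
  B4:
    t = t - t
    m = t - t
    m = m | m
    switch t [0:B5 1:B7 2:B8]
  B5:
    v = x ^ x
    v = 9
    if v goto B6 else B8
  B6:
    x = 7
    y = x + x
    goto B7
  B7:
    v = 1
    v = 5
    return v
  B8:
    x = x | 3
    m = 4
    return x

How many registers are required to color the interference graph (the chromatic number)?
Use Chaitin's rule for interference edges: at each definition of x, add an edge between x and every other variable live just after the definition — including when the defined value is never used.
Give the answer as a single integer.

Answer: 3

Working:
def/use:
  B0: def={t} ue=∅
  B1: def={x} ue=∅
  B2: def={v,x} ue=∅
  B3: def={t} ue={v}
  B4: def={m,t} ue={t}
  B5: def={v} ue={x}
  B6: def={x,y} ue=∅
  B7: def={v} ue=∅
  B8: def={m,x} ue={x}

Backward fixpoint:
  B0: in=∅ out={t}
  B1: in={t} out={t,x}
  B2: in=∅ out={v,x}
  B3: in={v} out=∅
  B4: in={t,x} out={x}
  B5: in={x} out={x}
  B6: in=∅ out=∅
  B7: in=∅ out=∅
  B8: in={x} out=∅

Interfere edges:
  m: {t,x}
  t: {m,x}
  v: {x}
  x: {m,t,v}
  y: ∅

Registers:
  {m,t,x} pairwise interfere (3-clique) ⇒ χ ≥ 3
  3-colouring: r0={x,y}  r1={m,v}  r2={t}
  χ = 3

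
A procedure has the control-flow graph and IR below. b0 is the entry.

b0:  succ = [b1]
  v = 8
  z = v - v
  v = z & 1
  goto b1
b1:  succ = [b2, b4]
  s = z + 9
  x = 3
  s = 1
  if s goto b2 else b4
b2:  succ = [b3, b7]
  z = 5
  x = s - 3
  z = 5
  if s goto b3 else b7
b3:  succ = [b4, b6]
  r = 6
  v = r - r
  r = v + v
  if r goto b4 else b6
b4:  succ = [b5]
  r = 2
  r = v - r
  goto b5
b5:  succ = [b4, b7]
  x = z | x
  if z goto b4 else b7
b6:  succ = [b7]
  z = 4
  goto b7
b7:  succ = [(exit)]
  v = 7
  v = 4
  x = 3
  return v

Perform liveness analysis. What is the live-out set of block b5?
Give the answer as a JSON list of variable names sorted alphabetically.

Per-block:
  b0: def={v,z} ue=∅
  b1: def={s,x} ue={z}
  b2: def={x,z} ue={s}
  b3: def={r,v} ue=∅
  b4: def={r} ue={v}
  b5: def={x} ue={x,z}
  b6: def={z} ue=∅
  b7: def={v,x} ue=∅

Live sets:
  live b0: ∅→{v,z}
  live b1: {v,z}→{s,v,x,z}
  live b2: {s}→{x,z}
  live b3: {x,z}→{v,x,z}
  live b4: {v,x,z}→{v,x,z}
  live b5: {v,x,z}→{v,x,z}
  live b6: ∅→∅
  live b7: ∅→∅

live-out(b5) = ["v", "x", "z"]

Answer: ["v", "x", "z"]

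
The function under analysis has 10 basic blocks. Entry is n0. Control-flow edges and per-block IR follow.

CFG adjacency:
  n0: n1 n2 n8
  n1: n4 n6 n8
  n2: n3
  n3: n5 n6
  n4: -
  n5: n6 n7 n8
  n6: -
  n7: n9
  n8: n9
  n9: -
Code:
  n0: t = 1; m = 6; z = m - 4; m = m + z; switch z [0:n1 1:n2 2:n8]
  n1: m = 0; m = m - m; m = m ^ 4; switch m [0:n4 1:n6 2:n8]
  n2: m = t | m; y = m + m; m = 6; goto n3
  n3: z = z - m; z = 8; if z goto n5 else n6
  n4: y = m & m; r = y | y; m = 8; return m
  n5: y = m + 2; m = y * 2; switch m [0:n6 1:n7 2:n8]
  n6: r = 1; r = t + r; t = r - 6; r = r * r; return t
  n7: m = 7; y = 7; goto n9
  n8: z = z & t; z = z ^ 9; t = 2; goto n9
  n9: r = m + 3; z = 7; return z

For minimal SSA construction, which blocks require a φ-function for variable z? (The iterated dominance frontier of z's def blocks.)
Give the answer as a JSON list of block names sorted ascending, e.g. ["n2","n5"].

idom tree: n1←n0 n2←n0 n3←n2 n4←n1 n5←n3 n6←n0 n7←n5 n8←n0 n9←n0
Dom at joins:
  n6: preds {n1,n3,n5}: {n0,n1} ∩ {n0,n2,n3} ∩ {n0,n2,n3,n5} = {n0}; idom=n0
  n8: preds {n0,n1,n5}: {n0} ∩ {n0,n1} ∩ {n0,n2,n3,n5} = {n0}; idom=n0
  n9: preds {n7,n8}: {n0,n2,n3,n5,n7} ∩ {n0,n8} = {n0}; idom=n0

DF walk-up:
  join n6 pred n1: n1 stop@n0
  join n6 pred n3: n3→n2 stop@n0
  join n6 pred n5: n5→n3→n2 stop@n0
  join n8 pred n0: · stop@n0
  join n8 pred n1: n1 stop@n0
  join n8 pred n5: n5→n3→n2 stop@n0
  join n9 pred n7: n7→n5→n3→n2 stop@n0
  join n9 pred n8: n8 stop@n0
  n0 → ∅
  n1 → {n6,n8}
  n2 → {n6,n8,n9}
  n3 → {n6,n8,n9}
  n4 → ∅
  n5 → {n6,n8,n9}
  n6 → ∅
  n7 → {n9}
  n8 → {n9}
  n9 → ∅

φ for z: defs {n0,n3,n8,n9}
  DF⁺ = {n6,n8,n9}

Answer: ["n6", "n8", "n9"]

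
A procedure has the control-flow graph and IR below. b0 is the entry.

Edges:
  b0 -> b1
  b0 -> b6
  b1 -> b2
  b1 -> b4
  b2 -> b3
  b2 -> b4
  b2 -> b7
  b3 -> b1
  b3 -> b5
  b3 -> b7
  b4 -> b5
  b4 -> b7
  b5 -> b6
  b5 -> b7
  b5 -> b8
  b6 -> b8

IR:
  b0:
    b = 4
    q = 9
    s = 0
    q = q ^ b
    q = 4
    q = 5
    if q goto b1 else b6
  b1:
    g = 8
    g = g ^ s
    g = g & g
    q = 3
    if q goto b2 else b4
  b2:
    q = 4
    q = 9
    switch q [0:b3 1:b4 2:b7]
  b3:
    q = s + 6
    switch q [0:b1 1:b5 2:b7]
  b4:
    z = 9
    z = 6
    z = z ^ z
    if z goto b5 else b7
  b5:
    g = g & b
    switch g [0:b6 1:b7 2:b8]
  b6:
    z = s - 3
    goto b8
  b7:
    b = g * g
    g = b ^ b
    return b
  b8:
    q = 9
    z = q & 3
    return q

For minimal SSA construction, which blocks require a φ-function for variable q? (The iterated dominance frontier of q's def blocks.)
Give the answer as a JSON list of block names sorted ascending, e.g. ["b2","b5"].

idom tree: b1←b0 b2←b1 b3←b2 b4←b1 b5←b1 b6←b0 b7←b1 b8←b0
Dom∩ at merges:
  b1: preds {b0,b3}: {b0} ∩ {b0,b1,b2,b3} = {b0}; idom=b0
  b4: preds {b1,b2}: {b0,b1} ∩ {b0,b1,b2} = {b0,b1}; idom=b1
  b5: preds {b3,b4}: {b0,b1,b2,b3} ∩ {b0,b1,b4} = {b0,b1}; idom=b1
  b6: preds {b0,b5}: {b0} ∩ {b0,b1,b5} = {b0}; idom=b0
  b7: preds {b2,b3,b4,b5}: {b0,b1,b2} ∩ {b0,b1,b2,b3} ∩ {b0,b1,b4} ∩ {b0,b1,b5} = {b0,b1}; idom=b1
  b8: preds {b5,b6}: {b0,b1,b5} ∩ {b0,b6} = {b0}; idom=b0

DF walk-up:
  b1←b0: walk · to b0
  b1←b3: walk b3→b2→b1 to b0
  b4←b1: walk · to b1
  b4←b2: walk b2 to b1
  b5←b3: walk b3→b2 to b1
  b5←b4: walk b4 to b1
  b6←b0: walk · to b0
  b6←b5: walk b5→b1 to b0
  b7←b2: walk b2 to b1
  b7←b3: walk b3→b2 to b1
  b7←b4: walk b4 to b1
  b7←b5: walk b5 to b1
  b8←b5: walk b5→b1 to b0
  b8←b6: walk b6 to b0
  b0 → ∅
  b1 → {b1,b6,b8}
  b2 → {b1,b4,b5,b7}
  b3 → {b1,b5,b7}
  b4 → {b5,b7}
  b5 → {b6,b7,b8}
  b6 → {b8}
  b7 → ∅
  b8 → ∅

φ for q: defs {b0,b1,b2,b3,b8}
  DF⁺ = {b1,b4,b5,b6,b7,b8}

Answer: ["b1", "b4", "b5", "b6", "b7", "b8"]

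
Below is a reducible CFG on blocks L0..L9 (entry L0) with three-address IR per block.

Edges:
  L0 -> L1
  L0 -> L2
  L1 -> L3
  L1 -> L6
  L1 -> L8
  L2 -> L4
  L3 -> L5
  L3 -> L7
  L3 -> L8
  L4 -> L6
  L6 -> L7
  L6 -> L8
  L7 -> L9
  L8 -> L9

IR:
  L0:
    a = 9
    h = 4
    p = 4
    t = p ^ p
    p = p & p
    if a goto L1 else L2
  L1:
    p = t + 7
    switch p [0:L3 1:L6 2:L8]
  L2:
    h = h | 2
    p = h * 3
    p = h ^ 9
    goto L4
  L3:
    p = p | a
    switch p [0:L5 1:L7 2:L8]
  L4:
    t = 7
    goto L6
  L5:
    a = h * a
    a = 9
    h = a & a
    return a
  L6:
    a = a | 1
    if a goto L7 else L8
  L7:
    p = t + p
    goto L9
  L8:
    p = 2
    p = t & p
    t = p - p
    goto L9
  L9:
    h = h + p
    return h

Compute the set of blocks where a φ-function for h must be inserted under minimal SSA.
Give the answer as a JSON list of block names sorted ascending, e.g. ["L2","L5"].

idom tree: L1←L0 L2←L0 L3←L1 L4←L2 L5←L3 L6←L0 L7←L0 L8←L0 L9←L0
Dom at joins:
  L6: preds {L1,L4}: {L0,L1} ∩ {L0,L2,L4} = {L0}; idom=L0
  L7: preds {L3,L6}: {L0,L1,L3} ∩ {L0,L6} = {L0}; idom=L0
  L8: preds {L1,L3,L6}: {L0,L1} ∩ {L0,L1,L3} ∩ {L0,L6} = {L0}; idom=L0
  L9: preds {L7,L8}: {L0,L7} ∩ {L0,L8} = {L0}; idom=L0

DF derivation:
  join L6 pred L1: L1 stop@L0
  join L6 pred L4: L4→L2 stop@L0
  join L7 pred L3: L3→L1 stop@L0
  join L7 pred L6: L6 stop@L0
  join L8 pred L1: L1 stop@L0
  join L8 pred L3: L3→L1 stop@L0
  join L8 pred L6: L6 stop@L0
  join L9 pred L7: L7 stop@L0
  join L9 pred L8: L8 stop@L0
  L0: DF=∅
  L1: DF={L6,L7,L8}
  L2: DF={L6}
  L3: DF={L7,L8}
  L4: DF={L6}
  L5: DF=∅
  L6: DF={L7,L8}
  L7: DF={L9}
  L8: DF={L9}
  L9: DF=∅

φ for h: defs {L0,L2,L5,L9}
  DF⁺ = {L6,L7,L8,L9}

Answer: ["L6", "L7", "L8", "L9"]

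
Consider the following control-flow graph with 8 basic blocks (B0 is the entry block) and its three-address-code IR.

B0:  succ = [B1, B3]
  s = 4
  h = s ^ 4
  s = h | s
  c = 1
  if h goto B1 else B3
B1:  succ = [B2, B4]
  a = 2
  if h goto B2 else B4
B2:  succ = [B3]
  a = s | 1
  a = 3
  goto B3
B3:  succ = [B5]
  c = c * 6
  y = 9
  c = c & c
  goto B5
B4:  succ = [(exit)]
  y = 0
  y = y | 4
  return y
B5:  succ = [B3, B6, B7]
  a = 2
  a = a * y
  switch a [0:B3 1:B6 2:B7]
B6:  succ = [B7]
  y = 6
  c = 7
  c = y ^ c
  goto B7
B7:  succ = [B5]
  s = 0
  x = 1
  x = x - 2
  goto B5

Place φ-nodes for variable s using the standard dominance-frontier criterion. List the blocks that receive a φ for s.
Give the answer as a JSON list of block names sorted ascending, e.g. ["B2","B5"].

idom tree: B1←B0 B2←B1 B3←B0 B4←B1 B5←B3 B6←B5 B7←B5
Join-block Dom:
  B3: preds {B0,B2,B5}: {B0} ∩ {B0,B1,B2} ∩ {B0,B3,B5} = {B0}; idom=B0
  B5: preds {B3,B7}: {B0,B3} ∩ {B0,B3,B5,B7} = {B0,B3}; idom=B3
  B7: preds {B5,B6}: {B0,B3,B5} ∩ {B0,B3,B5,B6} = {B0,B3,B5}; idom=B5

Frontier:
  join B3 pred B0: · stop@B0
  join B3 pred B2: B2→B1 stop@B0
  join B3 pred B5: B5→B3 stop@B0
  join B5 pred B3: · stop@B3
  join B5 pred B7: B7→B5 stop@B3
  join B7 pred B5: · stop@B5
  join B7 pred B6: B6 stop@B5
  B0: DF=∅
  B1: DF={B3}
  B2: DF={B3}
  B3: DF={B3}
  B4: DF=∅
  B5: DF={B3,B5}
  B6: DF={B7}
  B7: DF={B5}

φ for s: defs {B0,B7}
  DF⁺ = {B3,B5}

Answer: ["B3", "B5"]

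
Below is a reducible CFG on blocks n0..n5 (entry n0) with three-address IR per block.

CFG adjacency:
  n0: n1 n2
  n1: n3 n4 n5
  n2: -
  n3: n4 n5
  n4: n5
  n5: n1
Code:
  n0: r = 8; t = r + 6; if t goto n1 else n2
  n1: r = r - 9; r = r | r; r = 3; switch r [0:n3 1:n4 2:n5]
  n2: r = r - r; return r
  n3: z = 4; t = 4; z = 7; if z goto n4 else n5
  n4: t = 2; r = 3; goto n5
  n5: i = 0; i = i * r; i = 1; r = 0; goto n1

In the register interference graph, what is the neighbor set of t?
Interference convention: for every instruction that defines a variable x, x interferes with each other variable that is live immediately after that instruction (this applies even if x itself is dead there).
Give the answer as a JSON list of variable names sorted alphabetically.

Block summaries:
  n0 def {r,t} use ∅
  n1 def {r} use {r}
  n2 def {r} use {r}
  n3 def {t,z} use ∅
  n4 def {r,t} use ∅
  n5 def {i,r} use {r}

Live sets:
  live n0: ∅→{r}
  live n1: {r}→{r}
  live n2: {r}→∅
  live n3: {r}→{r}
  live n4: ∅→{r}
  live n5: {r}→{r}

Interference:
  i↔{r}
  r↔{i,t,z}
  t↔{r}
  z↔{r}

N(t) = ["r"]

Answer: ["r"]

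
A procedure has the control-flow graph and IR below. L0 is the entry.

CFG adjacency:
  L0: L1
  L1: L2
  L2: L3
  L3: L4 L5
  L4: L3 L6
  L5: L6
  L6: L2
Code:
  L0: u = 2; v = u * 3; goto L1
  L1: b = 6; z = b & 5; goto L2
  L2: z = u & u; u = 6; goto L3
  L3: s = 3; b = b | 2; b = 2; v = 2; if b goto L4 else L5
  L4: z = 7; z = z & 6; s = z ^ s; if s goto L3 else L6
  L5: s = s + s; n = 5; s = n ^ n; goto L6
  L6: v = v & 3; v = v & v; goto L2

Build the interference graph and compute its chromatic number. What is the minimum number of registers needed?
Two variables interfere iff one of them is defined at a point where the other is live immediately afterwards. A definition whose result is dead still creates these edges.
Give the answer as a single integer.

Answer: 5

Derivation:
Per-block:
  L0 def {u,v} use ∅
  L1 def {b,z} use ∅
  L2 def {u,z} use {u}
  L3 def {b,s,v} use {b}
  L4 def {s,z} use {s}
  L5 def {n,s} use {s}
  L6 def {v} use {v}

Backward fixpoint:
  L0: in=∅ out={u}
  L1: in={u} out={b,u}
  L2: in={b,u} out={b,u}
  L3: in={b,u} out={b,s,u,v}
  L4: in={b,s,u,v} out={b,u,v}
  L5: in={b,s,u,v} out={b,u,v}
  L6: in={b,u,v} out={b,u}

Interfere edges:
  b: {n,s,u,v,z}
  n: {b,u,v}
  s: {b,u,v,z}
  u: {b,n,s,v,z}
  v: {b,n,s,u,z}
  z: {b,s,u,v}

Colouring:
  {b,s,u,v,z} pairwise interfere (5-clique) ⇒ χ ≥ 5
  assign b→r0 n→r3 s→r3 u→r1 v→r2 z→r4 — no edge inside a register ⇒ χ ≤ 5
  χ = 5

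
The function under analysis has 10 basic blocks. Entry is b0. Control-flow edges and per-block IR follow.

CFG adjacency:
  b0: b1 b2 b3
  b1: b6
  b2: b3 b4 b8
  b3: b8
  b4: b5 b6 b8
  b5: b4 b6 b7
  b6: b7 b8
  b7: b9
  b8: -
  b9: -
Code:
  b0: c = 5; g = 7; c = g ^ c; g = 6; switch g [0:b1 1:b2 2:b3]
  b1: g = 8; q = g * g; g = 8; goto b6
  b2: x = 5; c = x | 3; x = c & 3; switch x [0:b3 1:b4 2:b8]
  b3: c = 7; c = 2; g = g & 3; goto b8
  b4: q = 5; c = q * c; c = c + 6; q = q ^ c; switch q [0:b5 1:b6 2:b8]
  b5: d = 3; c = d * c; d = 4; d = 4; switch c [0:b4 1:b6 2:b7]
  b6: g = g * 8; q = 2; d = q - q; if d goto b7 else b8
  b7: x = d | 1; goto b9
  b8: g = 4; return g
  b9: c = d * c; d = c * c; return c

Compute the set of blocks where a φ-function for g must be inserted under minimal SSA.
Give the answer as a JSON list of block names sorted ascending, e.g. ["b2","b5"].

Answer: ["b6", "b7", "b8"]

Working:
idom tree: b1←b0 b2←b0 b3←b0 b4←b2 b5←b4 b6←b0 b7←b0 b8←b0 b9←b7
Dom∩ at merges:
  b3: preds {b0,b2}: {b0} ∩ {b0,b2} = {b0}; idom=b0
  b4: preds {b2,b5}: {b0,b2} ∩ {b0,b2,b4,b5} = {b0,b2}; idom=b2
  b6: preds {b1,b4,b5}: {b0,b1} ∩ {b0,b2,b4} ∩ {b0,b2,b4,b5} = {b0}; idom=b0
  b7: preds {b5,b6}: {b0,b2,b4,b5} ∩ {b0,b6} = {b0}; idom=b0
  b8: preds {b2,b3,b4,b6}: {b0,b2} ∩ {b0,b3} ∩ {b0,b2,b4} ∩ {b0,b6} = {b0}; idom=b0

DF derivation:
  join b3 pred b0: · stop@b0
  join b3 pred b2: b2 stop@b0
  join b4 pred b2: · stop@b2
  join b4 pred b5: b5→b4 stop@b2
  join b6 pred b1: b1 stop@b0
  join b6 pred b4: b4→b2 stop@b0
  join b6 pred b5: b5→b4→b2 stop@b0
  join b7 pred b5: b5→b4→b2 stop@b0
  join b7 pred b6: b6 stop@b0
  join b8 pred b2: b2 stop@b0
  join b8 pred b3: b3 stop@b0
  join b8 pred b4: b4→b2 stop@b0
  join b8 pred b6: b6 stop@b0
  b0: DF=∅
  b1: DF={b6}
  b2: DF={b3,b6,b7,b8}
  b3: DF={b8}
  b4: DF={b4,b6,b7,b8}
  b5: DF={b4,b6,b7}
  b6: DF={b7,b8}
  b7: DF=∅
  b8: DF=∅
  b9: DF=∅

φ for g: defs {b0,b1,b3,b6,b8}
  DF⁺ = {b6,b7,b8}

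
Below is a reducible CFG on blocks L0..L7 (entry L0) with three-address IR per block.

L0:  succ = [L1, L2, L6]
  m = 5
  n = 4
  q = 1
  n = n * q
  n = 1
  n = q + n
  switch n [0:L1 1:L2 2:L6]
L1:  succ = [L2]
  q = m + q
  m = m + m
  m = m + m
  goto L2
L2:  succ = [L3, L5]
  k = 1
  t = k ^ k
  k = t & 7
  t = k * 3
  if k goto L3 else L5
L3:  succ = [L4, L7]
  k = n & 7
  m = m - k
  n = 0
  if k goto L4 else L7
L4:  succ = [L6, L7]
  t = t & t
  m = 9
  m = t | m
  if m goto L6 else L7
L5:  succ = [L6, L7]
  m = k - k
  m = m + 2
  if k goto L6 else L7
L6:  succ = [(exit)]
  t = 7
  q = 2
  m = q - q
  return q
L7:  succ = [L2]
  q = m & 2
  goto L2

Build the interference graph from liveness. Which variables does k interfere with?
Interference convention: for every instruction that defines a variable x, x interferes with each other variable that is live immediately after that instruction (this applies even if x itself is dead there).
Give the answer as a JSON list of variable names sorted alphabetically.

Answer: ["m", "n", "t"]

Analysis:
Block summaries:
  L0: def={m,n,q} ue=∅
  L1: def={m,q} ue={m,q}
  L2: def={k,t} ue=∅
  L3: def={k,m,n} ue={m,n}
  L4: def={m,t} ue={t}
  L5: def={m} ue={k}
  L6: def={m,q,t} ue=∅
  L7: def={q} ue={m}

Backward fixpoint:
  L0: in=∅ out={m,n,q}
  L1: in={m,n,q} out={m,n}
  L2: in={m,n} out={k,m,n,t}
  L3: in={m,n,t} out={m,n,t}
  L4: in={n,t} out={m,n}
  L5: in={k,n} out={m,n}
  L6: in=∅ out=∅
  L7: in={m,n} out={m,n}

Conflict graph:
  k: {m,n,t}
  m: {k,n,q,t}
  n: {k,m,q,t}
  q: {m,n}
  t: {k,m,n}

N(k) = ["m", "n", "t"]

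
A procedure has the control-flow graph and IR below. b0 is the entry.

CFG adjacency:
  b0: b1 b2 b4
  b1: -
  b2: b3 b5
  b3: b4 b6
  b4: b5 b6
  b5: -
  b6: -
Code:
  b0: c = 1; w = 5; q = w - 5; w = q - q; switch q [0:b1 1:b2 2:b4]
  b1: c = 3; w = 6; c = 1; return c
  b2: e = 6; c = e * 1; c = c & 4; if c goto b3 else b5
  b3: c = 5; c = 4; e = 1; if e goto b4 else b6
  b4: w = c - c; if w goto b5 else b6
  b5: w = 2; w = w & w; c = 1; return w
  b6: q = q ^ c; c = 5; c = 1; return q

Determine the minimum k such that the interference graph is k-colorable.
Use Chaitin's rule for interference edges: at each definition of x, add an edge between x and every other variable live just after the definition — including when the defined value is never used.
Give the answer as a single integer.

Answer: 3

Working:
def/use:
  b0: {c,q,w} / ∅
  b1: {c,w} / ∅
  b2: {c,e} / ∅
  b3: {c,e} / ∅
  b4: {w} / {c}
  b5: {c,w} / ∅
  b6: {c,q} / {c,q}

Backward fixpoint:
  live b0: ∅→{c,q}
  live b1: ∅→∅
  live b2: {q}→{q}
  live b3: {q}→{c,q}
  live b4: {c,q}→{c,q}
  live b5: ∅→∅
  live b6: {c,q}→∅

Interfere edges:
  c↔{e,q,w}
  e↔{c,q}
  q↔{c,e,w}
  w↔{c,q}

Colouring:
  {c,e,q} pairwise interfere (3-clique) ⇒ χ ≥ 3
  3-colouring: R0={c}  R1={q}  R2={e,w}
  χ = 3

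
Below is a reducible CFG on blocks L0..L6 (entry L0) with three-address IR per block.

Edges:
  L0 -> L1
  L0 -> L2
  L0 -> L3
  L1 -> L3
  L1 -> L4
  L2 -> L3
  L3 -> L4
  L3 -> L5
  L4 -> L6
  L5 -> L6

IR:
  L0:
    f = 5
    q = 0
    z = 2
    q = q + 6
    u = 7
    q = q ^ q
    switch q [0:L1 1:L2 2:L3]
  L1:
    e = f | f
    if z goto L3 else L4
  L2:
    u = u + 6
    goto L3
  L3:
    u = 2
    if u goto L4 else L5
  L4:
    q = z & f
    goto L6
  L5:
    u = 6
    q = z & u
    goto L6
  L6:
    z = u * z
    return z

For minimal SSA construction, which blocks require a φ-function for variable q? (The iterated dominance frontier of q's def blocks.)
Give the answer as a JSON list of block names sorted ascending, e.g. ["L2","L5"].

idom tree: L1←L0 L2←L0 L3←L0 L4←L0 L5←L3 L6←L0
Dom at joins:
  L3: preds {L0,L1,L2}: {L0} ∩ {L0,L1} ∩ {L0,L2} = {L0}; idom=L0
  L4: preds {L1,L3}: {L0,L1} ∩ {L0,L3} = {L0}; idom=L0
  L6: preds {L4,L5}: {L0,L4} ∩ {L0,L3,L5} = {L0}; idom=L0

DF derivation:
  join L3 pred L0: · stop@L0
  join L3 pred L1: L1 stop@L0
  join L3 pred L2: L2 stop@L0
  join L4 pred L1: L1 stop@L0
  join L4 pred L3: L3 stop@L0
  join L6 pred L4: L4 stop@L0
  join L6 pred L5: L5→L3 stop@L0
  DF(L0)=∅
  DF(L1)={L3,L4}
  DF(L2)={L3}
  DF(L3)={L4,L6}
  DF(L4)={L6}
  DF(L5)={L6}
  DF(L6)=∅

φ for q: defs {L0,L4,L5}
  DF⁺ = {L6}

Answer: ["L6"]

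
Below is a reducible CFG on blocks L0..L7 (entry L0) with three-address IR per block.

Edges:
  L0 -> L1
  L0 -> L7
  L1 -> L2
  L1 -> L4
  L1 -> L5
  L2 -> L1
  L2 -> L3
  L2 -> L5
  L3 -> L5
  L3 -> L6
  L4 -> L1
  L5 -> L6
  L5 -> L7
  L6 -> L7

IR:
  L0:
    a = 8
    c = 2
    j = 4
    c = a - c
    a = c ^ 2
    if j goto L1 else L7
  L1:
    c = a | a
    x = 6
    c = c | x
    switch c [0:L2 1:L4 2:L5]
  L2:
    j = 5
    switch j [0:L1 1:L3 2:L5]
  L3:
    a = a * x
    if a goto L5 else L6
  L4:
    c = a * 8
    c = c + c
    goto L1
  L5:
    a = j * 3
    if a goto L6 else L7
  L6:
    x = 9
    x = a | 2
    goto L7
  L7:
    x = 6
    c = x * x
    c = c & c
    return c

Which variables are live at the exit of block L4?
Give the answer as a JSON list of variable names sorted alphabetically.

Answer: ["a", "j"]

Derivation:
Per-block:
  L0: {a,c,j} / ∅
  L1: {c,x} / {a}
  L2: {j} / ∅
  L3: {a} / {a,x}
  L4: {c} / {a}
  L5: {a} / {j}
  L6: {x} / {a}
  L7: {c,x} / ∅

Liveness:
  L0 li=∅ lo={a,j}
  L1 li={a,j} lo={a,j,x}
  L2 li={a,x} lo={a,j,x}
  L3 li={a,j,x} lo={a,j}
  L4 li={a,j} lo={a,j}
  L5 li={j} lo={a}
  L6 li={a} lo=∅
  L7 li=∅ lo=∅

live-out(L4) = ["a", "j"]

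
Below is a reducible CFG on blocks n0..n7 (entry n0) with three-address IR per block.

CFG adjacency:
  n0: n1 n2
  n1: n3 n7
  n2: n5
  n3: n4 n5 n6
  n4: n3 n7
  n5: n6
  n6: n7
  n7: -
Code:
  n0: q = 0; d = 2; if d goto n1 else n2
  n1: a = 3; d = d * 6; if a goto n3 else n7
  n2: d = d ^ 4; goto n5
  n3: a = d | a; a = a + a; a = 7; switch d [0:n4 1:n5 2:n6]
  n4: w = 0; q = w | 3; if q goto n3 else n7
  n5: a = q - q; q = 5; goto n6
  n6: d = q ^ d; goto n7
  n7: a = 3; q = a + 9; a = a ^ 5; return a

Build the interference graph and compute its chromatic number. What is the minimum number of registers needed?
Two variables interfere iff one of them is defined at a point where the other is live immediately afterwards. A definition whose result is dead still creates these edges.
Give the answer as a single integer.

Per-block:
  n0: def={d,q} ue=∅
  n1: def={a,d} ue={d}
  n2: def={d} ue={d}
  n3: def={a} ue={a,d}
  n4: def={q,w} ue=∅
  n5: def={a,q} ue={q}
  n6: def={d} ue={d,q}
  n7: def={a,q} ue=∅

Live sets:
  n0: in=∅ out={d,q}
  n1: in={d,q} out={a,d,q}
  n2: in={d,q} out={d,q}
  n3: in={a,d,q} out={a,d,q}
  n4: in={a,d} out={a,d,q}
  n5: in={d,q} out={d,q}
  n6: in={d,q} out=∅
  n7: in=∅ out=∅

Interference:
  a↔{d,q,w}
  d↔{a,q,w}
  q↔{a,d}
  w↔{a,d}

Registers:
  lower bound: {a,d,q} mutually conflict ⇒ χ ≥ 3
  assign a→c0 d→c1 q→c2 w→c2 — no edge inside a register ⇒ χ ≤ 3
  χ = 3

Answer: 3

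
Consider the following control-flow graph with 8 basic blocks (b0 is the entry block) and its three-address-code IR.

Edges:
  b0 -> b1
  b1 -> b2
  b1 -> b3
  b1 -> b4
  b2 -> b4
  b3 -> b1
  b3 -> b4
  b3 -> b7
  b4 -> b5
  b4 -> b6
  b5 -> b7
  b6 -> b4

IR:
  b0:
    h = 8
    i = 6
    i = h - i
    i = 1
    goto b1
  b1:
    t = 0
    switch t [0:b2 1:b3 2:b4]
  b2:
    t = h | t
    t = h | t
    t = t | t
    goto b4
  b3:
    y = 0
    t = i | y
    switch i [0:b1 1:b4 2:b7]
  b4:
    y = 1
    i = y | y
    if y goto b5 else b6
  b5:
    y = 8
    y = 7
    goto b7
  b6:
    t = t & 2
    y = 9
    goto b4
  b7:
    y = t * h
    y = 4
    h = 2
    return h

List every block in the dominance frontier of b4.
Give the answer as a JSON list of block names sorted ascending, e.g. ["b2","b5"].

idom tree: b1←b0 b2←b1 b3←b1 b4←b1 b5←b4 b6←b4 b7←b1
Join-block Dom:
  b1: preds {b0,b3}: {b0} ∩ {b0,b1,b3} = {b0}; idom=b0
  b4: preds {b1,b2,b3,b6}: {b0,b1} ∩ {b0,b1,b2} ∩ {b0,b1,b3} ∩ {b0,b1,b4,b6} = {b0,b1}; idom=b1
  b7: preds {b3,b5}: {b0,b1,b3} ∩ {b0,b1,b4,b5} = {b0,b1}; idom=b1

DF derivation:
  join b1 pred b0: · stop@b0
  join b1 pred b3: b3→b1 stop@b0
  join b4 pred b1: · stop@b1
  join b4 pred b2: b2 stop@b1
  join b4 pred b3: b3 stop@b1
  join b4 pred b6: b6→b4 stop@b1
  join b7 pred b3: b3 stop@b1
  join b7 pred b5: b5→b4 stop@b1
  b0: DF=∅
  b1: DF={b1}
  b2: DF={b4}
  b3: DF={b1,b4,b7}
  b4: DF={b4,b7}
  b5: DF={b7}
  b6: DF={b4}
  b7: DF=∅

DF(b4) = ["b4", "b7"]

Answer: ["b4", "b7"]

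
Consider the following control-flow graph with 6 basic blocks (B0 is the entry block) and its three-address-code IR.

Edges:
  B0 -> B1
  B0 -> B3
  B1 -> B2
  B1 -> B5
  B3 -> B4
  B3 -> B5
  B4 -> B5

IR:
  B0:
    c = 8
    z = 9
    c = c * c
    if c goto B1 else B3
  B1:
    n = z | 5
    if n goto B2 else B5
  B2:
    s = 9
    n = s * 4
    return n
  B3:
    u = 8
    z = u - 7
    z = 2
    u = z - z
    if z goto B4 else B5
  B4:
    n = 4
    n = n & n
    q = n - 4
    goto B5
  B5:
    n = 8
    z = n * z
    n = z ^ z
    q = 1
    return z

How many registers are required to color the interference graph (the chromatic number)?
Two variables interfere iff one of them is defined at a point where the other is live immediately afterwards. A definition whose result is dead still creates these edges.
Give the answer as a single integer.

Block summaries:
  B0: {c,z} / ∅
  B1: {n} / {z}
  B2: {n,s} / ∅
  B3: {u,z} / ∅
  B4: {n,q} / ∅
  B5: {n,q,z} / {z}

Backward fixpoint:
  B0: in=∅ out={z}
  B1: in={z} out={z}
  B2: in=∅ out=∅
  B3: in=∅ out={z}
  B4: in={z} out={z}
  B5: in={z} out=∅

Conflict graph:
  c: {z}
  n: {z}
  q: {z}
  s: ∅
  u: {z}
  z: {c,n,q,u}

Registers:
  lower bound: {c,z} mutually conflict ⇒ χ ≥ 2
  2-colouring: R0={s,z}  R1={c,n,q,u}
  χ = 2

Answer: 2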